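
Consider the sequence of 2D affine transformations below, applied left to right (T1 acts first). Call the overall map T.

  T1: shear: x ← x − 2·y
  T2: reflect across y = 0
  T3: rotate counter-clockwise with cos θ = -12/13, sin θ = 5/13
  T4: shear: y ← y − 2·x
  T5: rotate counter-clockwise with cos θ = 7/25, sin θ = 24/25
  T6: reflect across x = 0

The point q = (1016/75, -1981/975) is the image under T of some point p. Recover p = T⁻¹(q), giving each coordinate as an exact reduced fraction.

p = (3, -4/3)

T1 = [1 -2 0; 0 1 0; 0 0 1]
T2·T1 = [1 -2 0; 0 -1 0; 0 0 1]
T3·…·T1 = [-12/13 29/13 0; 5/13 2/13 0; 0 0 1]
T4·…·T1 = [-12/13 29/13 0; 29/13 -56/13 0; 0 0 1]
T5·…·T1 = [-12/5 119/25 0; -17/65 304/325 0; 0 0 1]
T6·…·T1 = [12/5 -119/25 0; -17/65 304/325 0; 0 0 1]
det M = 1; M⁻¹ = [304/325 119/25 0; 17/65 12/5 0; 0 0 1]
M⁻¹ · (1016/75, -1981/975)ᵀ = (3, -4/3)ᵀ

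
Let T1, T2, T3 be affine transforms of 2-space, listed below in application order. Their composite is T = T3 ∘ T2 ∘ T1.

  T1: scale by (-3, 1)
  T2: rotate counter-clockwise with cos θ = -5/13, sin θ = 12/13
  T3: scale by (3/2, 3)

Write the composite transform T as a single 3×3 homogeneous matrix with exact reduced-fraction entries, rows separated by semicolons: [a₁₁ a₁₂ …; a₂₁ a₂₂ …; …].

T = [45/26 -18/13 0; -108/13 -15/13 0; 0 0 1]

T1 = [-3 0 0; 0 1 0; 0 0 1]
T2·T1 = [15/13 -12/13 0; -36/13 -5/13 0; 0 0 1]
T3·…·T1 = [45/26 -18/13 0; -108/13 -15/13 0; 0 0 1]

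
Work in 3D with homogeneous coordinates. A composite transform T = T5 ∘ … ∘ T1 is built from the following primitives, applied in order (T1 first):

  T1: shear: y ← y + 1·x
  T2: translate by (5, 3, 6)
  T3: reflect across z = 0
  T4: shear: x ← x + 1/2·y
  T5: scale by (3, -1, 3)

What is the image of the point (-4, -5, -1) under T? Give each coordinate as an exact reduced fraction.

T(p) = (-6, 6, -15)

T1 shear: y ← y + 1·x: (-4, -5, -1) → (-4, -9, -1)
T2 translate by (5, 3, 6): (-4, -9, -1) → (1, -6, 5)
T3 reflect across z = 0: (1, -6, 5) → (1, -6, -5)
T4 shear: x ← x + 1/2·y: (1, -6, -5) → (-2, -6, -5)
T5 scale by (3, -1, 3): (-2, -6, -5) → (-6, 6, -15)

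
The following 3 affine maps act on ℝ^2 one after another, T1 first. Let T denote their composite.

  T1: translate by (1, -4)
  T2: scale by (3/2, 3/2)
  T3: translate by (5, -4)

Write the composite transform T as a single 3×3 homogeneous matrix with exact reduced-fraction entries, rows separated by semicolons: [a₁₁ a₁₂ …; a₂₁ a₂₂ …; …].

T = [3/2 0 13/2; 0 3/2 -10; 0 0 1]

T1 = [1 0 1; 0 1 -4; 0 0 1]
T2·T1 = [3/2 0 3/2; 0 3/2 -6; 0 0 1]
T3·…·T1 = [3/2 0 13/2; 0 3/2 -10; 0 0 1]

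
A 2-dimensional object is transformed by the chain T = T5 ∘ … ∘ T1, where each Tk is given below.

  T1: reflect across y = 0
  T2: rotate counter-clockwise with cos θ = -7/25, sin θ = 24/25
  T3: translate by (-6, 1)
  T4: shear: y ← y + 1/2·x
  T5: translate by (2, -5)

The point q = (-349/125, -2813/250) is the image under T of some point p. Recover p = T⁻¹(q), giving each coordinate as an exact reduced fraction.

T1 = [1 0 0; 0 -1 0; 0 0 1]
T2·T1 = [-7/25 24/25 0; 24/25 7/25 0; 0 0 1]
T3·…·T1 = [-7/25 24/25 -6; 24/25 7/25 1; 0 0 1]
T4·…·T1 = [-7/25 24/25 -6; 41/50 19/25 -2; 0 0 1]
T5·…·T1 = [-7/25 24/25 -4; 41/50 19/25 -7; 0 0 1]
det M = -1; M⁻¹ = [-19/25 24/25 92/25; 41/50 7/25 131/25; 0 0 1]
M⁻¹ · (-349/125, -2813/250)ᵀ = (-5, -1/5)ᵀ

p = (-5, -1/5)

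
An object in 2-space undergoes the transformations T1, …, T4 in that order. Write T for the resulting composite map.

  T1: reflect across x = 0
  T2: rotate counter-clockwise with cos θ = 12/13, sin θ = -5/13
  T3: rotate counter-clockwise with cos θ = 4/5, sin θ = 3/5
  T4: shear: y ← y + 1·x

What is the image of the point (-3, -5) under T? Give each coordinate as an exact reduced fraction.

T(p) = (269/65, 2/65)

T1 reflect across x = 0: (-3, -5) → (3, -5)
T2 rotate counter-clockwise with cos θ = 12/13, sin θ = -5/13: (3, -5) → (11/13, -75/13)
T3 rotate counter-clockwise with cos θ = 4/5, sin θ = 3/5: (11/13, -75/13) → (269/65, -267/65)
T4 shear: y ← y + 1·x: (269/65, -267/65) → (269/65, 2/65)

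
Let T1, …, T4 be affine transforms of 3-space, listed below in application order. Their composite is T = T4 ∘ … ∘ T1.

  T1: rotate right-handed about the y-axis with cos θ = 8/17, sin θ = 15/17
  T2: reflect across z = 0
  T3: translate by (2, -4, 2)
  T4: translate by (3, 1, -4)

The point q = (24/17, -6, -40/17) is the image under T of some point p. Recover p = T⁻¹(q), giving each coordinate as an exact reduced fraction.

p = (-2, -3, -3)

T1 = [8/17 0 15/17 0; 0 1 0 0; -15/17 0 8/17 0; 0 0 0 1]
T2·T1 = [8/17 0 15/17 0; 0 1 0 0; 15/17 0 -8/17 0; 0 0 0 1]
T3·…·T1 = [8/17 0 15/17 2; 0 1 0 -4; 15/17 0 -8/17 2; 0 0 0 1]
T4·…·T1 = [8/17 0 15/17 5; 0 1 0 -3; 15/17 0 -8/17 -2; 0 0 0 1]
det M = -1; M⁻¹ = [8/17 0 15/17 -10/17; 0 1 0 3; 15/17 0 -8/17 -91/17; 0 0 0 1]
M⁻¹ · (24/17, -6, -40/17)ᵀ = (-2, -3, -3)ᵀ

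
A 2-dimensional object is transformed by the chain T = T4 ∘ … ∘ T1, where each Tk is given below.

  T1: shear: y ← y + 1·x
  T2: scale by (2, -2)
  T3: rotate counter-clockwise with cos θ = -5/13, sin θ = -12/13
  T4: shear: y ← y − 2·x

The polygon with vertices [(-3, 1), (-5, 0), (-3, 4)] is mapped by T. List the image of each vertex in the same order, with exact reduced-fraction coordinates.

image vertices: (6, -8), (170/13, -270/13), (6/13, 70/13)

T1 shear: y ← y + 1·x: (-3, 1) → (-3, -2); (-5, 0) → (-5, -5); (-3, 4) → (-3, 1)
T2 scale by (2, -2): (-3, -2) → (-6, 4); (-5, -5) → (-10, 10); (-3, 1) → (-6, -2)
T3 rotate counter-clockwise with cos θ = -5/13, sin θ = -12/13: (-6, 4) → (6, 4); (-10, 10) → (170/13, 70/13); (-6, -2) → (6/13, 82/13)
T4 shear: y ← y − 2·x: (6, 4) → (6, -8); (170/13, 70/13) → (170/13, -270/13); (6/13, 82/13) → (6/13, 70/13)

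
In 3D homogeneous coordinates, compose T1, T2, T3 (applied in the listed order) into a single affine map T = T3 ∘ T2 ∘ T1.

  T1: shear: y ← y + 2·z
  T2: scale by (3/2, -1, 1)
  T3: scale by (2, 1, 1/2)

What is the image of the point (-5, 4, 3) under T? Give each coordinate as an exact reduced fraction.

T(p) = (-15, -10, 3/2)

T1 shear: y ← y + 2·z: (-5, 4, 3) → (-5, 10, 3)
T2 scale by (3/2, -1, 1): (-5, 10, 3) → (-15/2, -10, 3)
T3 scale by (2, 1, 1/2): (-15/2, -10, 3) → (-15, -10, 3/2)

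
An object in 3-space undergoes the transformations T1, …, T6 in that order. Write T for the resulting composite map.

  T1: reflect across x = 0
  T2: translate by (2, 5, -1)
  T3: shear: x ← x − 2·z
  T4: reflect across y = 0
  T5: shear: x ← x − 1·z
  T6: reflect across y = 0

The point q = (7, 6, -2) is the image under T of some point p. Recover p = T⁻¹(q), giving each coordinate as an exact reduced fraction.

T1 = [-1 0 0 0; 0 1 0 0; 0 0 1 0; 0 0 0 1]
T2·T1 = [-1 0 0 2; 0 1 0 5; 0 0 1 -1; 0 0 0 1]
T3·…·T1 = [-1 0 -2 4; 0 1 0 5; 0 0 1 -1; 0 0 0 1]
T4·…·T1 = [-1 0 -2 4; 0 -1 0 -5; 0 0 1 -1; 0 0 0 1]
T5·…·T1 = [-1 0 -3 5; 0 -1 0 -5; 0 0 1 -1; 0 0 0 1]
T6·…·T1 = [-1 0 -3 5; 0 1 0 5; 0 0 1 -1; 0 0 0 1]
det M = -1; M⁻¹ = [-1 0 -3 2; 0 1 0 -5; 0 0 1 1; 0 0 0 1]
M⁻¹ · (7, 6, -2)ᵀ = (1, 1, -1)ᵀ

p = (1, 1, -1)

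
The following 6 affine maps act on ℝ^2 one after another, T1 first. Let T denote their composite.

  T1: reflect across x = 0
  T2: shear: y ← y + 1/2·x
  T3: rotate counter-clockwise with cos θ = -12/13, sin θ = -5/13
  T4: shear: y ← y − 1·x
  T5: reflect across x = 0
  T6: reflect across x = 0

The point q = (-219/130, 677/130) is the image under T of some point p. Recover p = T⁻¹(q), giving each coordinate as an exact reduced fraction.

p = (-1/5, -4)

T1 = [-1 0 0; 0 1 0; 0 0 1]
T2·T1 = [-1 0 0; -1/2 1 0; 0 0 1]
T3·…·T1 = [19/26 5/13 0; 11/13 -12/13 0; 0 0 1]
T4·…·T1 = [19/26 5/13 0; 3/26 -17/13 0; 0 0 1]
T5·…·T1 = [-19/26 -5/13 0; 3/26 -17/13 0; 0 0 1]
T6·…·T1 = [19/26 5/13 0; 3/26 -17/13 0; 0 0 1]
det M = -1; M⁻¹ = [17/13 5/13 0; 3/26 -19/26 0; 0 0 1]
M⁻¹ · (-219/130, 677/130)ᵀ = (-1/5, -4)ᵀ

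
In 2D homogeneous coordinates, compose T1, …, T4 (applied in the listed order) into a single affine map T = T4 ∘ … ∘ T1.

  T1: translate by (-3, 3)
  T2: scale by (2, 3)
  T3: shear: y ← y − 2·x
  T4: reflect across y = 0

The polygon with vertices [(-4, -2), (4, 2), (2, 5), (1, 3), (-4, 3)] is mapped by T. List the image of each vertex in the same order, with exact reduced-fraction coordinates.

image vertices: (-14, -31), (2, -11), (-2, -28), (-4, -26), (-14, -46)

T1 translate by (-3, 3): (-4, -2) → (-7, 1); (4, 2) → (1, 5); (2, 5) → (-1, 8); (1, 3) → (-2, 6); (-4, 3) → (-7, 6)
T2 scale by (2, 3): (-7, 1) → (-14, 3); (1, 5) → (2, 15); (-1, 8) → (-2, 24); (-2, 6) → (-4, 18); (-7, 6) → (-14, 18)
T3 shear: y ← y − 2·x: (-14, 3) → (-14, 31); (2, 15) → (2, 11); (-2, 24) → (-2, 28); (-4, 18) → (-4, 26); (-14, 18) → (-14, 46)
T4 reflect across y = 0: (-14, 31) → (-14, -31); (2, 11) → (2, -11); (-2, 28) → (-2, -28); (-4, 26) → (-4, -26); (-14, 46) → (-14, -46)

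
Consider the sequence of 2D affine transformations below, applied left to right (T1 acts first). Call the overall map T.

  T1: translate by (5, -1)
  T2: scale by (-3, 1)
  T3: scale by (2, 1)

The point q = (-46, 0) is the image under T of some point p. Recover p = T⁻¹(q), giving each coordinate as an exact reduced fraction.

p = (8/3, 1)

T1 = [1 0 5; 0 1 -1; 0 0 1]
T2·T1 = [-3 0 -15; 0 1 -1; 0 0 1]
T3·…·T1 = [-6 0 -30; 0 1 -1; 0 0 1]
det M = -6; M⁻¹ = [-1/6 0 -5; 0 1 1; 0 0 1]
M⁻¹ · (-46, 0)ᵀ = (8/3, 1)ᵀ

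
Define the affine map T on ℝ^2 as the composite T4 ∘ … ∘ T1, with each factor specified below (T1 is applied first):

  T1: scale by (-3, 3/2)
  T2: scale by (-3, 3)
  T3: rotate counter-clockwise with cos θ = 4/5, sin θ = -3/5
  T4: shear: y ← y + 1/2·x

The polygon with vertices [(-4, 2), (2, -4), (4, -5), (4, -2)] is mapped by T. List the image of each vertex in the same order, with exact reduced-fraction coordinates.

image vertices: (-117/5, 171/10), (18/5, -117/5), (153/10, -639/20), (117/5, -171/10)

T1 scale by (-3, 3/2): (-4, 2) → (12, 3); (2, -4) → (-6, -6); (4, -5) → (-12, -15/2); (4, -2) → (-12, -3)
T2 scale by (-3, 3): (12, 3) → (-36, 9); (-6, -6) → (18, -18); (-12, -15/2) → (36, -45/2); (-12, -3) → (36, -9)
T3 rotate counter-clockwise with cos θ = 4/5, sin θ = -3/5: (-36, 9) → (-117/5, 144/5); (18, -18) → (18/5, -126/5); (36, -45/2) → (153/10, -198/5); (36, -9) → (117/5, -144/5)
T4 shear: y ← y + 1/2·x: (-117/5, 144/5) → (-117/5, 171/10); (18/5, -126/5) → (18/5, -117/5); (153/10, -198/5) → (153/10, -639/20); (117/5, -144/5) → (117/5, -171/10)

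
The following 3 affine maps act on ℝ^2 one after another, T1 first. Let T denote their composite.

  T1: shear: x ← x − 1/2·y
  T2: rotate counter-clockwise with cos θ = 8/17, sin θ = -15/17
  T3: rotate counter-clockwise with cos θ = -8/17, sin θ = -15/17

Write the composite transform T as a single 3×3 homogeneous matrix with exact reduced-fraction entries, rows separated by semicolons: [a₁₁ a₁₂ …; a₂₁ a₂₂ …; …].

T = [-1 1/2 0; 0 -1 0; 0 0 1]

T1 = [1 -1/2 0; 0 1 0; 0 0 1]
T2·T1 = [8/17 11/17 0; -15/17 31/34 0; 0 0 1]
T3·…·T1 = [-1 1/2 0; 0 -1 0; 0 0 1]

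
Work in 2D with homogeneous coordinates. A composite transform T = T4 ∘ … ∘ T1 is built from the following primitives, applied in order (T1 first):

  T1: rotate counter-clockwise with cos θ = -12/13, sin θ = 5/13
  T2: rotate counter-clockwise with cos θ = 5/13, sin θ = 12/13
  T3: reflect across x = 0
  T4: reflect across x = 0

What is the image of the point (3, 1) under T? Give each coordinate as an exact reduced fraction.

T1 rotate counter-clockwise with cos θ = -12/13, sin θ = 5/13: (3, 1) → (-41/13, 3/13)
T2 rotate counter-clockwise with cos θ = 5/13, sin θ = 12/13: (-41/13, 3/13) → (-241/169, -477/169)
T3 reflect across x = 0: (-241/169, -477/169) → (241/169, -477/169)
T4 reflect across x = 0: (241/169, -477/169) → (-241/169, -477/169)

T(p) = (-241/169, -477/169)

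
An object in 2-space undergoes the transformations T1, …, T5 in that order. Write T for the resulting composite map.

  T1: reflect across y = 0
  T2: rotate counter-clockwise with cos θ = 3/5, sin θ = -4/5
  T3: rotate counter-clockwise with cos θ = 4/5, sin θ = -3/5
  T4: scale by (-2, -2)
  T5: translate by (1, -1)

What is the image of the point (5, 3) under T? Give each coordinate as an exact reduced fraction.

T1 reflect across y = 0: (5, 3) → (5, -3)
T2 rotate counter-clockwise with cos θ = 3/5, sin θ = -4/5: (5, -3) → (3/5, -29/5)
T3 rotate counter-clockwise with cos θ = 4/5, sin θ = -3/5: (3/5, -29/5) → (-3, -5)
T4 scale by (-2, -2): (-3, -5) → (6, 10)
T5 translate by (1, -1): (6, 10) → (7, 9)

T(p) = (7, 9)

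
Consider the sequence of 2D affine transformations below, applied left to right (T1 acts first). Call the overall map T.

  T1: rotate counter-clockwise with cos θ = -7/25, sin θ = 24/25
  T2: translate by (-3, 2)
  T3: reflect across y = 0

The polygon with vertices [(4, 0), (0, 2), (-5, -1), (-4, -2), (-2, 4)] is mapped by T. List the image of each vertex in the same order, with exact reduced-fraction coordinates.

image vertices: (-103/25, -146/25), (-123/25, -36/25), (-16/25, 63/25), (1/25, 32/25), (-157/25, 26/25)

T1 rotate counter-clockwise with cos θ = -7/25, sin θ = 24/25: (4, 0) → (-28/25, 96/25); (0, 2) → (-48/25, -14/25); (-5, -1) → (59/25, -113/25); (-4, -2) → (76/25, -82/25); (-2, 4) → (-82/25, -76/25)
T2 translate by (-3, 2): (-28/25, 96/25) → (-103/25, 146/25); (-48/25, -14/25) → (-123/25, 36/25); (59/25, -113/25) → (-16/25, -63/25); (76/25, -82/25) → (1/25, -32/25); (-82/25, -76/25) → (-157/25, -26/25)
T3 reflect across y = 0: (-103/25, 146/25) → (-103/25, -146/25); (-123/25, 36/25) → (-123/25, -36/25); (-16/25, -63/25) → (-16/25, 63/25); (1/25, -32/25) → (1/25, 32/25); (-157/25, -26/25) → (-157/25, 26/25)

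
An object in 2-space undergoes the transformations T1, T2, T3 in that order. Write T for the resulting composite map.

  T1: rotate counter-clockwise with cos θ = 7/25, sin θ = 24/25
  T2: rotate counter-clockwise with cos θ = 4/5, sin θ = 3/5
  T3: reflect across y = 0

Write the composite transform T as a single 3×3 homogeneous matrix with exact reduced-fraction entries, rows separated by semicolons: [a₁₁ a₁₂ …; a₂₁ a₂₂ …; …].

T1 = [7/25 -24/25 0; 24/25 7/25 0; 0 0 1]
T2·T1 = [-44/125 -117/125 0; 117/125 -44/125 0; 0 0 1]
T3·…·T1 = [-44/125 -117/125 0; -117/125 44/125 0; 0 0 1]

T = [-44/125 -117/125 0; -117/125 44/125 0; 0 0 1]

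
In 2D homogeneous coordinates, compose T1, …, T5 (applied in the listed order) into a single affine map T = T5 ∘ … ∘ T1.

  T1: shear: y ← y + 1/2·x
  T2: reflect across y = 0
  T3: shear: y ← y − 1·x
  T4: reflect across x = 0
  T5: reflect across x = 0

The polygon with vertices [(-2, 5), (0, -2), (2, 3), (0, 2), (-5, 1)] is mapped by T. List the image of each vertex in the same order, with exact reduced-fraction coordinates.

T1 shear: y ← y + 1/2·x: (-2, 5) → (-2, 4); (0, -2) → (0, -2); (2, 3) → (2, 4); (0, 2) → (0, 2); (-5, 1) → (-5, -3/2)
T2 reflect across y = 0: (-2, 4) → (-2, -4); (0, -2) → (0, 2); (2, 4) → (2, -4); (0, 2) → (0, -2); (-5, -3/2) → (-5, 3/2)
T3 shear: y ← y − 1·x: (-2, -4) → (-2, -2); (0, 2) → (0, 2); (2, -4) → (2, -6); (0, -2) → (0, -2); (-5, 3/2) → (-5, 13/2)
T4 reflect across x = 0: (-2, -2) → (2, -2); (0, 2) → (0, 2); (2, -6) → (-2, -6); (0, -2) → (0, -2); (-5, 13/2) → (5, 13/2)
T5 reflect across x = 0: (2, -2) → (-2, -2); (0, 2) → (0, 2); (-2, -6) → (2, -6); (0, -2) → (0, -2); (5, 13/2) → (-5, 13/2)

image vertices: (-2, -2), (0, 2), (2, -6), (0, -2), (-5, 13/2)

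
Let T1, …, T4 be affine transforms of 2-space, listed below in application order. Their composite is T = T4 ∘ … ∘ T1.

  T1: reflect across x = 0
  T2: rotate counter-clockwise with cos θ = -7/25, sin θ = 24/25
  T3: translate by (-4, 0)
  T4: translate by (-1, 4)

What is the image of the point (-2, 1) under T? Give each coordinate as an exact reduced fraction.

T(p) = (-163/25, 141/25)

T1 reflect across x = 0: (-2, 1) → (2, 1)
T2 rotate counter-clockwise with cos θ = -7/25, sin θ = 24/25: (2, 1) → (-38/25, 41/25)
T3 translate by (-4, 0): (-38/25, 41/25) → (-138/25, 41/25)
T4 translate by (-1, 4): (-138/25, 41/25) → (-163/25, 141/25)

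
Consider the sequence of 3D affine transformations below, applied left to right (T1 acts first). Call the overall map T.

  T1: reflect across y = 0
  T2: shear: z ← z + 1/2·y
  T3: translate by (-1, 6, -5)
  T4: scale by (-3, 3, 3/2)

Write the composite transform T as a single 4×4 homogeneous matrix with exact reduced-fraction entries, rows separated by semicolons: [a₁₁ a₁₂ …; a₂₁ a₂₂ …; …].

T1 = [1 0 0 0; 0 -1 0 0; 0 0 1 0; 0 0 0 1]
T2·T1 = [1 0 0 0; 0 -1 0 0; 0 -1/2 1 0; 0 0 0 1]
T3·…·T1 = [1 0 0 -1; 0 -1 0 6; 0 -1/2 1 -5; 0 0 0 1]
T4·…·T1 = [-3 0 0 3; 0 -3 0 18; 0 -3/4 3/2 -15/2; 0 0 0 1]

T = [-3 0 0 3; 0 -3 0 18; 0 -3/4 3/2 -15/2; 0 0 0 1]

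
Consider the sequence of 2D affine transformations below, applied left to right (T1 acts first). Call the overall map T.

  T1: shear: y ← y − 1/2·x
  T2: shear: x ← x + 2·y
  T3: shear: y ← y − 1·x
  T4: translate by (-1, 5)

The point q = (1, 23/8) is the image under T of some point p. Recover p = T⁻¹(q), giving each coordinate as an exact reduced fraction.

T1 = [1 0 0; -1/2 1 0; 0 0 1]
T2·T1 = [0 2 0; -1/2 1 0; 0 0 1]
T3·…·T1 = [0 2 0; -1/2 -1 0; 0 0 1]
T4·…·T1 = [0 2 -1; -1/2 -1 5; 0 0 1]
det M = 1; M⁻¹ = [-1 -2 9; 1/2 0 1/2; 0 0 1]
M⁻¹ · (1, 23/8)ᵀ = (9/4, 1)ᵀ

p = (9/4, 1)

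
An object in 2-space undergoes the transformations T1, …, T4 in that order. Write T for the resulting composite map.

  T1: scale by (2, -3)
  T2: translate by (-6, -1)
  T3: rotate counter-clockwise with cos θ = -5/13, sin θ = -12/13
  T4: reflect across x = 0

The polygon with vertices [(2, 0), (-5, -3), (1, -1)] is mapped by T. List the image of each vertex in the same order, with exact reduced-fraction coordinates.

T1 scale by (2, -3): (2, 0) → (4, 0); (-5, -3) → (-10, 9); (1, -1) → (2, 3)
T2 translate by (-6, -1): (4, 0) → (-2, -1); (-10, 9) → (-16, 8); (2, 3) → (-4, 2)
T3 rotate counter-clockwise with cos θ = -5/13, sin θ = -12/13: (-2, -1) → (-2/13, 29/13); (-16, 8) → (176/13, 152/13); (-4, 2) → (44/13, 38/13)
T4 reflect across x = 0: (-2/13, 29/13) → (2/13, 29/13); (176/13, 152/13) → (-176/13, 152/13); (44/13, 38/13) → (-44/13, 38/13)

image vertices: (2/13, 29/13), (-176/13, 152/13), (-44/13, 38/13)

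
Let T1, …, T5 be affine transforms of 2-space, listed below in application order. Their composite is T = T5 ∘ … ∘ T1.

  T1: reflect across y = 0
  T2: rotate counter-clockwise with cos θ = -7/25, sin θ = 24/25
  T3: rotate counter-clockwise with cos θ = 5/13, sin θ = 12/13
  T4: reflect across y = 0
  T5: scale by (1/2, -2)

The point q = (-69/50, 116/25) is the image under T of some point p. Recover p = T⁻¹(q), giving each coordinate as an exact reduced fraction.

T1 = [1 0 0; 0 -1 0; 0 0 1]
T2·T1 = [-7/25 24/25 0; 24/25 7/25 0; 0 0 1]
T3·…·T1 = [-323/325 36/325 0; 36/325 323/325 0; 0 0 1]
T4·…·T1 = [-323/325 36/325 0; -36/325 -323/325 0; 0 0 1]
T5·…·T1 = [-323/650 18/325 0; 72/325 646/325 0; 0 0 1]
det M = -1; M⁻¹ = [-646/325 18/325 0; 72/325 323/650 0; 0 0 1]
M⁻¹ · (-69/50, 116/25)ᵀ = (3, 2)ᵀ

p = (3, 2)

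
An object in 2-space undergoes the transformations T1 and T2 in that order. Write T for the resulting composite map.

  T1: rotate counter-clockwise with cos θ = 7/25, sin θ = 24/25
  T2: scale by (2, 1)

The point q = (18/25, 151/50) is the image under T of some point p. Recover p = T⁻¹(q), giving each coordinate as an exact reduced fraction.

p = (3, 1/2)

T1 = [7/25 -24/25 0; 24/25 7/25 0; 0 0 1]
T2·T1 = [14/25 -48/25 0; 24/25 7/25 0; 0 0 1]
det M = 2; M⁻¹ = [7/50 24/25 0; -12/25 7/25 0; 0 0 1]
M⁻¹ · (18/25, 151/50)ᵀ = (3, 1/2)ᵀ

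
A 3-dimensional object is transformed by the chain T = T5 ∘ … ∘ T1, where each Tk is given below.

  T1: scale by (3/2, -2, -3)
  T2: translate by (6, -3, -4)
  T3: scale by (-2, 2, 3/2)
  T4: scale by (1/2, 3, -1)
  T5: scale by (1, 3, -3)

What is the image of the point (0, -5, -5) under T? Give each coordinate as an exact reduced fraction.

T(p) = (-6, 126, 99/2)

T1 scale by (3/2, -2, -3): (0, -5, -5) → (0, 10, 15)
T2 translate by (6, -3, -4): (0, 10, 15) → (6, 7, 11)
T3 scale by (-2, 2, 3/2): (6, 7, 11) → (-12, 14, 33/2)
T4 scale by (1/2, 3, -1): (-12, 14, 33/2) → (-6, 42, -33/2)
T5 scale by (1, 3, -3): (-6, 42, -33/2) → (-6, 126, 99/2)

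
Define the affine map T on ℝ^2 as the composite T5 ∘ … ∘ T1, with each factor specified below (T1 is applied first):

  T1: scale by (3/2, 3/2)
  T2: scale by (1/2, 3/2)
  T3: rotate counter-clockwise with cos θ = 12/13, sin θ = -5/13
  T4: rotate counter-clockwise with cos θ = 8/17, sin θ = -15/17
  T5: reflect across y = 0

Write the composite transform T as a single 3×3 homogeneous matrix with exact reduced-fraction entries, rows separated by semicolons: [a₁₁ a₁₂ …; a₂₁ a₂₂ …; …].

T = [63/884 495/221 0; 165/221 -189/884 0; 0 0 1]

T1 = [3/2 0 0; 0 3/2 0; 0 0 1]
T2·T1 = [3/4 0 0; 0 9/4 0; 0 0 1]
T3·…·T1 = [9/13 45/52 0; -15/52 27/13 0; 0 0 1]
T4·…·T1 = [63/884 495/221 0; -165/221 189/884 0; 0 0 1]
T5·…·T1 = [63/884 495/221 0; 165/221 -189/884 0; 0 0 1]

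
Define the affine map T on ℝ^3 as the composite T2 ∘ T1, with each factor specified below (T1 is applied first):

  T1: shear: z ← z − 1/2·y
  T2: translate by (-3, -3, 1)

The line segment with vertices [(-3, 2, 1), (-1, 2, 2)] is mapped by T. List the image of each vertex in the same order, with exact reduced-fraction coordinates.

image vertices: (-6, -1, 1), (-4, -1, 2)

T1 shear: z ← z − 1/2·y: (-3, 2, 1) → (-3, 2, 0); (-1, 2, 2) → (-1, 2, 1)
T2 translate by (-3, -3, 1): (-3, 2, 0) → (-6, -1, 1); (-1, 2, 1) → (-4, -1, 2)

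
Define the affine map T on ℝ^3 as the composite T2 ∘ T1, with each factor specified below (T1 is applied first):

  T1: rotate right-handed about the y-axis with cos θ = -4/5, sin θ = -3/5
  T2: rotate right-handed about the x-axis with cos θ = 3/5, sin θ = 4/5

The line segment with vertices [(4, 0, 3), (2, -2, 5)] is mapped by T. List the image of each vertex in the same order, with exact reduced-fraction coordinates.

image vertices: (-5, 0, 0), (-23/5, 26/25, -82/25)

T1 rotate right-handed about the y-axis with cos θ = -4/5, sin θ = -3/5: (4, 0, 3) → (-5, 0, 0); (2, -2, 5) → (-23/5, -2, -14/5)
T2 rotate right-handed about the x-axis with cos θ = 3/5, sin θ = 4/5: (-5, 0, 0) → (-5, 0, 0); (-23/5, -2, -14/5) → (-23/5, 26/25, -82/25)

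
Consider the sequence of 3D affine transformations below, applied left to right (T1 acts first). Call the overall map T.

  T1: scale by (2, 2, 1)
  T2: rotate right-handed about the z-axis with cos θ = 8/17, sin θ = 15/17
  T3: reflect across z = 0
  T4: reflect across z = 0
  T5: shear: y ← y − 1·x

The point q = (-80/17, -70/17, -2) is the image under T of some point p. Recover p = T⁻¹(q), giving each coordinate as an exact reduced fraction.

p = (-5, 0, -2)

T1 = [2 0 0 0; 0 2 0 0; 0 0 1 0; 0 0 0 1]
T2·T1 = [16/17 -30/17 0 0; 30/17 16/17 0 0; 0 0 1 0; 0 0 0 1]
T3·…·T1 = [16/17 -30/17 0 0; 30/17 16/17 0 0; 0 0 -1 0; 0 0 0 1]
T4·…·T1 = [16/17 -30/17 0 0; 30/17 16/17 0 0; 0 0 1 0; 0 0 0 1]
T5·…·T1 = [16/17 -30/17 0 0; 14/17 46/17 0 0; 0 0 1 0; 0 0 0 1]
det M = 4; M⁻¹ = [23/34 15/34 0 0; -7/34 4/17 0 0; 0 0 1 0; 0 0 0 1]
M⁻¹ · (-80/17, -70/17, -2)ᵀ = (-5, 0, -2)ᵀ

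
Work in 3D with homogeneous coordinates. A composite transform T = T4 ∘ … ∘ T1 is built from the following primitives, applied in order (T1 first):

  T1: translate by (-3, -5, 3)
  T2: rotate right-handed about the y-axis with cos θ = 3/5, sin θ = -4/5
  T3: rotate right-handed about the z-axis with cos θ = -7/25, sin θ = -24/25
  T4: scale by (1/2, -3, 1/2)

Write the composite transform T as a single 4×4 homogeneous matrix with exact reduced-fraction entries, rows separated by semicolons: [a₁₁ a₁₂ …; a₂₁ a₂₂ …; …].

T1 = [1 0 0 -3; 0 1 0 -5; 0 0 1 3; 0 0 0 1]
T2·T1 = [3/5 0 -4/5 -21/5; 0 1 0 -5; 4/5 0 3/5 -3/5; 0 0 0 1]
T3·…·T1 = [-21/125 24/25 28/125 -453/125; -72/125 -7/25 96/125 679/125; 4/5 0 3/5 -3/5; 0 0 0 1]
T4·…·T1 = [-21/250 12/25 14/125 -453/250; 216/125 21/25 -288/125 -2037/125; 2/5 0 3/10 -3/10; 0 0 0 1]

T = [-21/250 12/25 14/125 -453/250; 216/125 21/25 -288/125 -2037/125; 2/5 0 3/10 -3/10; 0 0 0 1]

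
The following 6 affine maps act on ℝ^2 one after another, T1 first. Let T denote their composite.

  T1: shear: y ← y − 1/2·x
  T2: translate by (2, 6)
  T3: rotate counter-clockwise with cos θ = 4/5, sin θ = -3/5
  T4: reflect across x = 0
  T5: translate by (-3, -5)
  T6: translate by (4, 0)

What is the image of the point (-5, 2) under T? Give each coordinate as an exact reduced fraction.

T1 shear: y ← y − 1/2·x: (-5, 2) → (-5, 9/2)
T2 translate by (2, 6): (-5, 9/2) → (-3, 21/2)
T3 rotate counter-clockwise with cos θ = 4/5, sin θ = -3/5: (-3, 21/2) → (39/10, 51/5)
T4 reflect across x = 0: (39/10, 51/5) → (-39/10, 51/5)
T5 translate by (-3, -5): (-39/10, 51/5) → (-69/10, 26/5)
T6 translate by (4, 0): (-69/10, 26/5) → (-29/10, 26/5)

T(p) = (-29/10, 26/5)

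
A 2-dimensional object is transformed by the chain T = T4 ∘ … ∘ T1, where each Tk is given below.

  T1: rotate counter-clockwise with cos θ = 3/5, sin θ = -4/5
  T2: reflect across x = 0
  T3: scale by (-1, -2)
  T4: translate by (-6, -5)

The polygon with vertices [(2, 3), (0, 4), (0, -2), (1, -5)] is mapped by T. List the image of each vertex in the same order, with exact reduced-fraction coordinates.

image vertices: (-12/5, -27/5), (-14/5, -49/5), (-38/5, -13/5), (-47/5, 13/5)

T1 rotate counter-clockwise with cos θ = 3/5, sin θ = -4/5: (2, 3) → (18/5, 1/5); (0, 4) → (16/5, 12/5); (0, -2) → (-8/5, -6/5); (1, -5) → (-17/5, -19/5)
T2 reflect across x = 0: (18/5, 1/5) → (-18/5, 1/5); (16/5, 12/5) → (-16/5, 12/5); (-8/5, -6/5) → (8/5, -6/5); (-17/5, -19/5) → (17/5, -19/5)
T3 scale by (-1, -2): (-18/5, 1/5) → (18/5, -2/5); (-16/5, 12/5) → (16/5, -24/5); (8/5, -6/5) → (-8/5, 12/5); (17/5, -19/5) → (-17/5, 38/5)
T4 translate by (-6, -5): (18/5, -2/5) → (-12/5, -27/5); (16/5, -24/5) → (-14/5, -49/5); (-8/5, 12/5) → (-38/5, -13/5); (-17/5, 38/5) → (-47/5, 13/5)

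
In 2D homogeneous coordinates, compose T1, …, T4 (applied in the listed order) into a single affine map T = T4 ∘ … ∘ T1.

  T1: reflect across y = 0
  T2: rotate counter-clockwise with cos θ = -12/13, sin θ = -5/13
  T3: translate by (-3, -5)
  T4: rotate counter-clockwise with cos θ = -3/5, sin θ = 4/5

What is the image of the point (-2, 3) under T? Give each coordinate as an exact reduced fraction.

T(p) = (166/65, -63/65)

T1 reflect across y = 0: (-2, 3) → (-2, -3)
T2 rotate counter-clockwise with cos θ = -12/13, sin θ = -5/13: (-2, -3) → (9/13, 46/13)
T3 translate by (-3, -5): (9/13, 46/13) → (-30/13, -19/13)
T4 rotate counter-clockwise with cos θ = -3/5, sin θ = 4/5: (-30/13, -19/13) → (166/65, -63/65)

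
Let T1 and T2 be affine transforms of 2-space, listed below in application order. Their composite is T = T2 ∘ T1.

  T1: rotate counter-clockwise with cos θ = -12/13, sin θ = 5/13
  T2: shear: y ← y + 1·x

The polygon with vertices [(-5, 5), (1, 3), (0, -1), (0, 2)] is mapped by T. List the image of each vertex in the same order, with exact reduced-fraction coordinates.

T1 rotate counter-clockwise with cos θ = -12/13, sin θ = 5/13: (-5, 5) → (35/13, -85/13); (1, 3) → (-27/13, -31/13); (0, -1) → (5/13, 12/13); (0, 2) → (-10/13, -24/13)
T2 shear: y ← y + 1·x: (35/13, -85/13) → (35/13, -50/13); (-27/13, -31/13) → (-27/13, -58/13); (5/13, 12/13) → (5/13, 17/13); (-10/13, -24/13) → (-10/13, -34/13)

image vertices: (35/13, -50/13), (-27/13, -58/13), (5/13, 17/13), (-10/13, -34/13)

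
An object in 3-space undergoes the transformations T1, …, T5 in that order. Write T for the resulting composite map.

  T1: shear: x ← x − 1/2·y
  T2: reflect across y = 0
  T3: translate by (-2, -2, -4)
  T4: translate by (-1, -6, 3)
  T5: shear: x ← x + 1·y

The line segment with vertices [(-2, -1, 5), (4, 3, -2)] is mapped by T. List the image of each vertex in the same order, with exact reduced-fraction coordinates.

image vertices: (-23/2, -7, 4), (-23/2, -11, -3)

T1 shear: x ← x − 1/2·y: (-2, -1, 5) → (-3/2, -1, 5); (4, 3, -2) → (5/2, 3, -2)
T2 reflect across y = 0: (-3/2, -1, 5) → (-3/2, 1, 5); (5/2, 3, -2) → (5/2, -3, -2)
T3 translate by (-2, -2, -4): (-3/2, 1, 5) → (-7/2, -1, 1); (5/2, -3, -2) → (1/2, -5, -6)
T4 translate by (-1, -6, 3): (-7/2, -1, 1) → (-9/2, -7, 4); (1/2, -5, -6) → (-1/2, -11, -3)
T5 shear: x ← x + 1·y: (-9/2, -7, 4) → (-23/2, -7, 4); (-1/2, -11, -3) → (-23/2, -11, -3)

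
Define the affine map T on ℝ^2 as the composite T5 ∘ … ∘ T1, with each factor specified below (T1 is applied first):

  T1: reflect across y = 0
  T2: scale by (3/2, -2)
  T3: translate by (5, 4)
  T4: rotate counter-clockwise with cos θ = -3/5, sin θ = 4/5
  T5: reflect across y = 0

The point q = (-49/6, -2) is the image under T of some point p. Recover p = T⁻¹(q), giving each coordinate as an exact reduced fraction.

T1 = [1 0 0; 0 -1 0; 0 0 1]
T2·T1 = [3/2 0 0; 0 2 0; 0 0 1]
T3·…·T1 = [3/2 0 5; 0 2 4; 0 0 1]
T4·…·T1 = [-9/10 -8/5 -31/5; 6/5 -6/5 8/5; 0 0 1]
T5·…·T1 = [-9/10 -8/5 -31/5; -6/5 6/5 -8/5; 0 0 1]
det M = -3; M⁻¹ = [-2/5 -8/15 -10/3; -2/5 3/10 -2; 0 0 1]
M⁻¹ · (-49/6, -2)ᵀ = (1, 2/3)ᵀ

p = (1, 2/3)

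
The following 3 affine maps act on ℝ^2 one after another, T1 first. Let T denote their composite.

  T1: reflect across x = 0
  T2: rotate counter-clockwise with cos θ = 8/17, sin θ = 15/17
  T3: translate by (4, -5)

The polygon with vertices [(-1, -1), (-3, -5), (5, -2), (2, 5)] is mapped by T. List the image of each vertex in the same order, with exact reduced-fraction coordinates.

image vertices: (91/17, -78/17), (167/17, -80/17), (58/17, -176/17), (-23/17, -75/17)

T1 reflect across x = 0: (-1, -1) → (1, -1); (-3, -5) → (3, -5); (5, -2) → (-5, -2); (2, 5) → (-2, 5)
T2 rotate counter-clockwise with cos θ = 8/17, sin θ = 15/17: (1, -1) → (23/17, 7/17); (3, -5) → (99/17, 5/17); (-5, -2) → (-10/17, -91/17); (-2, 5) → (-91/17, 10/17)
T3 translate by (4, -5): (23/17, 7/17) → (91/17, -78/17); (99/17, 5/17) → (167/17, -80/17); (-10/17, -91/17) → (58/17, -176/17); (-91/17, 10/17) → (-23/17, -75/17)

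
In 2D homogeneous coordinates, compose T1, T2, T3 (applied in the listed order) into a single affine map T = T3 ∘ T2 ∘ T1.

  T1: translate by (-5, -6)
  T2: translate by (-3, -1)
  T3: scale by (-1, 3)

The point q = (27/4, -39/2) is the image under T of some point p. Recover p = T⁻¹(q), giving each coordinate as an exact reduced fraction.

T1 = [1 0 -5; 0 1 -6; 0 0 1]
T2·T1 = [1 0 -8; 0 1 -7; 0 0 1]
T3·…·T1 = [-1 0 8; 0 3 -21; 0 0 1]
det M = -3; M⁻¹ = [-1 0 8; 0 1/3 7; 0 0 1]
M⁻¹ · (27/4, -39/2)ᵀ = (5/4, 1/2)ᵀ

p = (5/4, 1/2)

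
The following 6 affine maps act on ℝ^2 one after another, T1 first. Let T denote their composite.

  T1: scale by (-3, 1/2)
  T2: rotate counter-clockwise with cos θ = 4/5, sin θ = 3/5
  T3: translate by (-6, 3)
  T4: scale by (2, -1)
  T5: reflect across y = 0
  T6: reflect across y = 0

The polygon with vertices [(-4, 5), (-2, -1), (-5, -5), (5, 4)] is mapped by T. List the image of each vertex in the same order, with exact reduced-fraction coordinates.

image vertices: (21/5, -61/5), (-9/5, -31/5), (15, -10), (-192/5, 22/5)

T1 scale by (-3, 1/2): (-4, 5) → (12, 5/2); (-2, -1) → (6, -1/2); (-5, -5) → (15, -5/2); (5, 4) → (-15, 2)
T2 rotate counter-clockwise with cos θ = 4/5, sin θ = 3/5: (12, 5/2) → (81/10, 46/5); (6, -1/2) → (51/10, 16/5); (15, -5/2) → (27/2, 7); (-15, 2) → (-66/5, -37/5)
T3 translate by (-6, 3): (81/10, 46/5) → (21/10, 61/5); (51/10, 16/5) → (-9/10, 31/5); (27/2, 7) → (15/2, 10); (-66/5, -37/5) → (-96/5, -22/5)
T4 scale by (2, -1): (21/10, 61/5) → (21/5, -61/5); (-9/10, 31/5) → (-9/5, -31/5); (15/2, 10) → (15, -10); (-96/5, -22/5) → (-192/5, 22/5)
T5 reflect across y = 0: (21/5, -61/5) → (21/5, 61/5); (-9/5, -31/5) → (-9/5, 31/5); (15, -10) → (15, 10); (-192/5, 22/5) → (-192/5, -22/5)
T6 reflect across y = 0: (21/5, 61/5) → (21/5, -61/5); (-9/5, 31/5) → (-9/5, -31/5); (15, 10) → (15, -10); (-192/5, -22/5) → (-192/5, 22/5)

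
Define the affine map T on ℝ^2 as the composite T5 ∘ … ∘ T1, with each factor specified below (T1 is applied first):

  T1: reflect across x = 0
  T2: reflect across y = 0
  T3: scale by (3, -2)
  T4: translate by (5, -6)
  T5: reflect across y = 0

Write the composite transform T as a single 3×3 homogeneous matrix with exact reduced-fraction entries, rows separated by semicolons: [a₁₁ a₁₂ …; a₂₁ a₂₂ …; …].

T = [-3 0 5; 0 -2 6; 0 0 1]

T1 = [-1 0 0; 0 1 0; 0 0 1]
T2·T1 = [-1 0 0; 0 -1 0; 0 0 1]
T3·…·T1 = [-3 0 0; 0 2 0; 0 0 1]
T4·…·T1 = [-3 0 5; 0 2 -6; 0 0 1]
T5·…·T1 = [-3 0 5; 0 -2 6; 0 0 1]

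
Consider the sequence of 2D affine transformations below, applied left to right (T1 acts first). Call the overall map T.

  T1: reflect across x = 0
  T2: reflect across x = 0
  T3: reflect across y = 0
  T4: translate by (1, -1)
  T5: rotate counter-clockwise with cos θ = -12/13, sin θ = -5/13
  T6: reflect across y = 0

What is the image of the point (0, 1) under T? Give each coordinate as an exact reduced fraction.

T(p) = (-22/13, -19/13)

T1 reflect across x = 0: (0, 1) → (0, 1)
T2 reflect across x = 0: (0, 1) → (0, 1)
T3 reflect across y = 0: (0, 1) → (0, -1)
T4 translate by (1, -1): (0, -1) → (1, -2)
T5 rotate counter-clockwise with cos θ = -12/13, sin θ = -5/13: (1, -2) → (-22/13, 19/13)
T6 reflect across y = 0: (-22/13, 19/13) → (-22/13, -19/13)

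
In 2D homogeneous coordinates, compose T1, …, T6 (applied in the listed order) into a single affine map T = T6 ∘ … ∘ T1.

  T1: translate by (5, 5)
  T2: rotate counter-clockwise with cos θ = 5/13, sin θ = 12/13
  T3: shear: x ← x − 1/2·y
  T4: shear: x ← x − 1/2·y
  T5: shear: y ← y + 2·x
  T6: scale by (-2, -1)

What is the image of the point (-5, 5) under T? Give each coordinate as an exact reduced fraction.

T1 translate by (5, 5): (-5, 5) → (0, 10)
T2 rotate counter-clockwise with cos θ = 5/13, sin θ = 12/13: (0, 10) → (-120/13, 50/13)
T3 shear: x ← x − 1/2·y: (-120/13, 50/13) → (-145/13, 50/13)
T4 shear: x ← x − 1/2·y: (-145/13, 50/13) → (-170/13, 50/13)
T5 shear: y ← y + 2·x: (-170/13, 50/13) → (-170/13, -290/13)
T6 scale by (-2, -1): (-170/13, -290/13) → (340/13, 290/13)

T(p) = (340/13, 290/13)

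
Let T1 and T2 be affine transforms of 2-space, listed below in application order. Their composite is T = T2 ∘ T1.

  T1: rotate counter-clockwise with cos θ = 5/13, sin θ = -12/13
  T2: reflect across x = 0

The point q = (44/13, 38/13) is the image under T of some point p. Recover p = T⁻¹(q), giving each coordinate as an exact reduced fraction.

p = (-4, -2)

T1 = [5/13 12/13 0; -12/13 5/13 0; 0 0 1]
T2·T1 = [-5/13 -12/13 0; -12/13 5/13 0; 0 0 1]
det M = -1; M⁻¹ = [-5/13 -12/13 0; -12/13 5/13 0; 0 0 1]
M⁻¹ · (44/13, 38/13)ᵀ = (-4, -2)ᵀ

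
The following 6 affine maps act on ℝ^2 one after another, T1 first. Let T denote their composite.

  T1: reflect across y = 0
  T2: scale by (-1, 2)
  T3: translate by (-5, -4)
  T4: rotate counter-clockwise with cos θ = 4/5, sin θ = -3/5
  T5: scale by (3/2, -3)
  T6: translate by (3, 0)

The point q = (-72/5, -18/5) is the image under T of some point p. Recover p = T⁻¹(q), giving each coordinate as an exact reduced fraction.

p = (5, 1)

T1 = [1 0 0; 0 -1 0; 0 0 1]
T2·T1 = [-1 0 0; 0 -2 0; 0 0 1]
T3·…·T1 = [-1 0 -5; 0 -2 -4; 0 0 1]
T4·…·T1 = [-4/5 -6/5 -32/5; 3/5 -8/5 -1/5; 0 0 1]
T5·…·T1 = [-6/5 -9/5 -48/5; -9/5 24/5 3/5; 0 0 1]
T6·…·T1 = [-6/5 -9/5 -33/5; -9/5 24/5 3/5; 0 0 1]
det M = -9; M⁻¹ = [-8/15 -1/5 -17/5; -1/5 2/15 -7/5; 0 0 1]
M⁻¹ · (-72/5, -18/5)ᵀ = (5, 1)ᵀ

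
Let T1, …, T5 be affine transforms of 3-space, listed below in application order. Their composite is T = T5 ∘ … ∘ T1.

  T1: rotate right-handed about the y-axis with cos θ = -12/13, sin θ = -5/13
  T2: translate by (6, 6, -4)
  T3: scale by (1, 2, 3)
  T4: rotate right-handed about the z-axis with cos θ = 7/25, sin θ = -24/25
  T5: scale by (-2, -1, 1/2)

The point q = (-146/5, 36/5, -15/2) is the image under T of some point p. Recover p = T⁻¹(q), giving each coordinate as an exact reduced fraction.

T1 = [-12/13 0 -5/13 0; 0 1 0 0; 5/13 0 -12/13 0; 0 0 0 1]
T2·T1 = [-12/13 0 -5/13 6; 0 1 0 6; 5/13 0 -12/13 -4; 0 0 0 1]
T3·…·T1 = [-12/13 0 -5/13 6; 0 2 0 12; 15/13 0 -36/13 -12; 0 0 0 1]
T4·…·T1 = [-84/325 48/25 -7/65 66/5; 288/325 14/25 24/65 -12/5; 15/13 0 -36/13 -12; 0 0 0 1]
T5·…·T1 = [168/325 -96/25 14/65 -132/5; -288/325 -14/25 -24/65 12/5; 15/26 0 -18/13 -6; 0 0 0 1]
det M = 6; M⁻¹ = [42/325 -288/325 10/39 92/13; -6/25 -7/50 0 -6; 7/130 -24/65 -8/13 -18/13; 0 0 0 1]
M⁻¹ · (-146/5, 36/5, -15/2)ᵀ = (-5, 0, -1)ᵀ

p = (-5, 0, -1)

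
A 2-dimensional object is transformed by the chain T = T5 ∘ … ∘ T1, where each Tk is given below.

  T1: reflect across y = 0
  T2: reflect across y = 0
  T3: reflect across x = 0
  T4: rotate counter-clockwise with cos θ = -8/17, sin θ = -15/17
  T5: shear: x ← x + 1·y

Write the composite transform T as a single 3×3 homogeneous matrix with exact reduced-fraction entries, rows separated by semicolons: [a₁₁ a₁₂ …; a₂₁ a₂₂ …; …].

T1 = [1 0 0; 0 -1 0; 0 0 1]
T2·T1 = [1 0 0; 0 1 0; 0 0 1]
T3·…·T1 = [-1 0 0; 0 1 0; 0 0 1]
T4·…·T1 = [8/17 15/17 0; 15/17 -8/17 0; 0 0 1]
T5·…·T1 = [23/17 7/17 0; 15/17 -8/17 0; 0 0 1]

T = [23/17 7/17 0; 15/17 -8/17 0; 0 0 1]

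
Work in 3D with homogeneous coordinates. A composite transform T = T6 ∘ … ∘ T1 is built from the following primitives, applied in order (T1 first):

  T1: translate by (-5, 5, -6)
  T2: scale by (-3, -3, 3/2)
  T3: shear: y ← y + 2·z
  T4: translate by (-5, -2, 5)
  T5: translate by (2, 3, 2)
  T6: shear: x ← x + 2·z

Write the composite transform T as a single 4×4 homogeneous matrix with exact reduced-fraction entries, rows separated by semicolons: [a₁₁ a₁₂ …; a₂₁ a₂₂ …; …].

T = [-3 0 3 8; 0 -3 3 -32; 0 0 3/2 -2; 0 0 0 1]

T1 = [1 0 0 -5; 0 1 0 5; 0 0 1 -6; 0 0 0 1]
T2·T1 = [-3 0 0 15; 0 -3 0 -15; 0 0 3/2 -9; 0 0 0 1]
T3·…·T1 = [-3 0 0 15; 0 -3 3 -33; 0 0 3/2 -9; 0 0 0 1]
T4·…·T1 = [-3 0 0 10; 0 -3 3 -35; 0 0 3/2 -4; 0 0 0 1]
T5·…·T1 = [-3 0 0 12; 0 -3 3 -32; 0 0 3/2 -2; 0 0 0 1]
T6·…·T1 = [-3 0 3 8; 0 -3 3 -32; 0 0 3/2 -2; 0 0 0 1]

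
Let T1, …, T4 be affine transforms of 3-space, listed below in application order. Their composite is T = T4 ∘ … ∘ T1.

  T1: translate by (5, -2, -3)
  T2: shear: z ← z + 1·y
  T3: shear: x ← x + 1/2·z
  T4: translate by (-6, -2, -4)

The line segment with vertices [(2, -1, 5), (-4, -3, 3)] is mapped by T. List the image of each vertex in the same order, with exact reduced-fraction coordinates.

image vertices: (1/2, -5, -5), (-15/2, -7, -9)

T1 translate by (5, -2, -3): (2, -1, 5) → (7, -3, 2); (-4, -3, 3) → (1, -5, 0)
T2 shear: z ← z + 1·y: (7, -3, 2) → (7, -3, -1); (1, -5, 0) → (1, -5, -5)
T3 shear: x ← x + 1/2·z: (7, -3, -1) → (13/2, -3, -1); (1, -5, -5) → (-3/2, -5, -5)
T4 translate by (-6, -2, -4): (13/2, -3, -1) → (1/2, -5, -5); (-3/2, -5, -5) → (-15/2, -7, -9)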